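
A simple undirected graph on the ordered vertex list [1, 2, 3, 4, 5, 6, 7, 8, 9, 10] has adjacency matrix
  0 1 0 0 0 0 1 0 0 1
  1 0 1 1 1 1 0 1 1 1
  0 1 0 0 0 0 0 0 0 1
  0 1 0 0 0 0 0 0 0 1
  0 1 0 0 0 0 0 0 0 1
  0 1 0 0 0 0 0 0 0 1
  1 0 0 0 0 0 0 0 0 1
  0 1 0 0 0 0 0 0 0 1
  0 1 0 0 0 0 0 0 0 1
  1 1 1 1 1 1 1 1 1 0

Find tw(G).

A width-2 tree decomposition is:
Bags: B1 = {2, 9, 10}  B2 = {2, 3, 10}  B3 = {2, 8, 10}  B4 = {2, 6, 10}  B5 = {2, 5, 10}  B6 = {2, 4, 10}  B7 = {1, 2, 10}  B8 = {1, 7, 10}
Tree: B1–B2, B2–B3, B1–B4, B4–B5, B5–B6, B2–B7, B7–B8
Every bag has size at most 3, so the width is 3 − 1 = 2 and tw(G) ≤ 2. Conversely, {1, 2, 10} is a clique of size 3, and the vertices of any clique must share a bag in every tree decomposition; so some bag has ≥ 3 vertices and tw(G) ≥ 2. Hence tw(G) = 2 exactly.

2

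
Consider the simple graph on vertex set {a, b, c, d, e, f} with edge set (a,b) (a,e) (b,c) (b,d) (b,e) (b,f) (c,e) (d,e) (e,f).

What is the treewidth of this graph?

2

A width-2 tree decomposition is:
Bags: B1 = {b, c, e}  B2 = {a, b, e}  B3 = {b, d, e}  B4 = {b, e, f}
Tree: B1–B2, B1–B3, B2–B4
Every bag has size at most 3, so the width is 3 − 1 = 2 and tw(G) ≤ 2. Conversely, {b, d, e} is a clique of size 3, and the vertices of any clique must share a bag in every tree decomposition; so some bag has ≥ 3 vertices and tw(G) ≥ 2. Hence tw(G) = 2 exactly.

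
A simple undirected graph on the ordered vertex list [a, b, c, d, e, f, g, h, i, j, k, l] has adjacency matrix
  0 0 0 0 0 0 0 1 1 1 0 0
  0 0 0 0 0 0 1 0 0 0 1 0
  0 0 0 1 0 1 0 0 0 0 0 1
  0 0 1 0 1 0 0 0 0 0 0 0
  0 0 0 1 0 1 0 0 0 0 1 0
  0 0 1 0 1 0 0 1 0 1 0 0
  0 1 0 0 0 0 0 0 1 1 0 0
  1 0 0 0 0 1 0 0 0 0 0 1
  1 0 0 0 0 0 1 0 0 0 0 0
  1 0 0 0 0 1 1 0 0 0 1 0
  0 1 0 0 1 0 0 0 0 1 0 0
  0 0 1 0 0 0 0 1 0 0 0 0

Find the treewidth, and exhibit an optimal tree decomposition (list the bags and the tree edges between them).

Treewidth 3.
One such decomposition:
Bags: B1 = {c, d, h, l}  B2 = {c, d, f, h}  B3 = {d, e, f, h}  B4 = {a, e, f, h}  B5 = {a, e, f, j}  B6 = {a, e, j, k}  B7 = {a, i, j, k}  B8 = {g, i, j, k}  B9 = {b, g, i, k}
Tree: B1–B2, B2–B3, B3–B4, B4–B5, B5–B6, B6–B7, B7–B8, B8–B9

Every bag has size at most 4, so the width is 4 − 1 = 3 and tw(G) ≤ 3. For the lower bound: the 4 vertex sets {c,d,l}, {h}, {f}, {a,e,j,k} are disjoint, each induces a connected subgraph, and every pair is joined by at least one edge of G. Contracting each set to a single vertex therefore yields K_{4} as a minor, and since treewidth is minor-monotone, tw(G) ≥ tw(K_{4}) = 3. The upper and lower bounds meet at 3, so that is the treewidth.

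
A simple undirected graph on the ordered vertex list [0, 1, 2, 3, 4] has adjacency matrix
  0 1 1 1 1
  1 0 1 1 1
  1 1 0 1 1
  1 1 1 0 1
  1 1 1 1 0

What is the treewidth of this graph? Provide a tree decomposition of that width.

With just one bag of size 5, the width is 5 − 1 = 4, so tw(G) ≤ 4. On the other hand G contains the 5-clique {0, 1, 2, 3, 4}. A clique must lie in a single bag of any decomposition, so no decomposition can have width below 4. Hence tw(G) = 4 exactly.

Treewidth 4.
Bags: B1 = {0, 1, 2, 3, 4}
Tree: (single bag)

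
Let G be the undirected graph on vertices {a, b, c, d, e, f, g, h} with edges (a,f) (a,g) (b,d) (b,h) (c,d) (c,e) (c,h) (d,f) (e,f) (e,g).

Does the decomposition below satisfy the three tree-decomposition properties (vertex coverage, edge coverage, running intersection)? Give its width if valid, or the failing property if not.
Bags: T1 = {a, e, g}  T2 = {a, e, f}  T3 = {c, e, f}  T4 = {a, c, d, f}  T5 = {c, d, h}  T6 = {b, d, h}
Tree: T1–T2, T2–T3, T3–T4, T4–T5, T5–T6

No — bags containing vertex a are not connected in the tree.

A tree decomposition must satisfy three properties: every vertex lies in some bag; for every edge, both endpoints lie together in some bag; and for every vertex, the bags containing it form a connected subtree. Here bags containing vertex a are not connected in the tree, so the decomposition is invalid.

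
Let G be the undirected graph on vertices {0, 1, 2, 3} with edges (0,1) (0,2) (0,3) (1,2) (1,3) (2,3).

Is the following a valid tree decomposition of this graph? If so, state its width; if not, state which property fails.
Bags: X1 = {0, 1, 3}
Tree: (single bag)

A tree decomposition must satisfy three properties: every vertex lies in some bag; for every edge, both endpoints lie together in some bag; and for every vertex, the bags containing it form a connected subtree. Here vertex 2 appears in no bag, so the decomposition is invalid.

No — vertex 2 appears in no bag.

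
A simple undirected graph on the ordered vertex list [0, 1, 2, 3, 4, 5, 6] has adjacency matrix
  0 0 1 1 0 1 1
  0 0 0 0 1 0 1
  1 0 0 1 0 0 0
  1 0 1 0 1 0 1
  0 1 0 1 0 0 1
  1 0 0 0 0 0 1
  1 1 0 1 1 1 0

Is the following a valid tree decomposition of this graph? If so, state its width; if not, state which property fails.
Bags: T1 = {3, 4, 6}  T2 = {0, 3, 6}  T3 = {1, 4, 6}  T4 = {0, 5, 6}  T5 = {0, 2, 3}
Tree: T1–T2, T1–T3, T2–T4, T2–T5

Vertex coverage: the bags together contain {0, 1, 2, 3, 4, 5, 6}, the full vertex set. Edge coverage: each edge of G has both endpoints in at least one bag. Running intersection: for every vertex, the bags containing it form a connected subtree. All three properties hold, so this is a valid tree decomposition of width max|bag| − 1 = 2, and hence tw(G) ≤ 2.

Yes; width 2.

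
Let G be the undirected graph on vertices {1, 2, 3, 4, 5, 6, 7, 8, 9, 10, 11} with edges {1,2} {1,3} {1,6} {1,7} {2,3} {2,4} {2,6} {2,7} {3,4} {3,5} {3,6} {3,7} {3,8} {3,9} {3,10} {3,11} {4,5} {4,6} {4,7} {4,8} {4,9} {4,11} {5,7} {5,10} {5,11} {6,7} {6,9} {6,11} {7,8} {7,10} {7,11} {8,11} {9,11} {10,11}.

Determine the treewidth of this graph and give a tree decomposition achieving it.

Every bag has size at most 5, so the width is 5 − 1 = 4 and tw(G) ≤ 4. Conversely, {3, 4, 6, 9, 11} is a clique of size 5, and the vertices of any clique must share a bag in every tree decomposition; so some bag has ≥ 5 vertices and tw(G) ≥ 4. The upper and lower bounds meet at 4, so that is the treewidth.

Treewidth 4.
One optimal decomposition is:
Bags: B1 = {3, 4, 5, 7, 11}  B2 = {3, 5, 7, 10, 11}  B3 = {3, 4, 6, 7, 11}  B4 = {3, 4, 7, 8, 11}  B5 = {2, 3, 4, 6, 7}  B6 = {3, 4, 6, 9, 11}  B7 = {1, 2, 3, 6, 7}
Tree: B1–B2, B1–B3, B3–B4, B3–B5, B3–B6, B5–B7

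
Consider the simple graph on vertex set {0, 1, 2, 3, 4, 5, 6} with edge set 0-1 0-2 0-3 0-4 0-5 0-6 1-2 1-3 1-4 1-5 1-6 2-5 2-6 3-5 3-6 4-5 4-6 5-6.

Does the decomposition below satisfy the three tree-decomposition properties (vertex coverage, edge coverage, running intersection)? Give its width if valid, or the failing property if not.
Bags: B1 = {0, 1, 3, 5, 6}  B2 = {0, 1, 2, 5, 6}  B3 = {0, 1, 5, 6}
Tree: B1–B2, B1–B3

No — vertex 4 appears in no bag.

A tree decomposition must satisfy three properties: every vertex lies in some bag; for every edge, both endpoints lie together in some bag; and for every vertex, the bags containing it form a connected subtree. Here vertex 4 appears in no bag, so the decomposition is invalid.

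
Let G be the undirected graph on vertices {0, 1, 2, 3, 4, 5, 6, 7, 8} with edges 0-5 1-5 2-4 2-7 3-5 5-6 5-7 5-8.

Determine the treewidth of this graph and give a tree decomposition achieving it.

Treewidth 1.
Bags: B1 = {1, 5}  B2 = {3, 5}  B3 = {0, 5}  B4 = {5, 7}  B5 = {5, 6}  B6 = {5, 8}  B7 = {2, 7}  B8 = {2, 4}
Tree: B1–B2, B1–B3, B1–B4, B4–B5, B4–B6, B4–B7, B7–B8

Each bag holds 2 vertices, so the decomposition has width 1, which upper-bounds the treewidth. Since G has at least one edge (e.g. 1–5), it is not an edgeless graph, so tw(G) ≥ 1. Therefore the treewidth is 1.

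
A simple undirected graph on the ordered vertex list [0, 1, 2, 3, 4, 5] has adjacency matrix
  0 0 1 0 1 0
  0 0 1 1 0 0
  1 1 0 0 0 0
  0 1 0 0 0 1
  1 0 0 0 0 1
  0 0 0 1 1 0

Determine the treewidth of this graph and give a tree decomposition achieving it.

Each bag holds 3 vertices, so the decomposition has width 2, which upper-bounds the treewidth. For the lower bound, G contains the cycle 0–2–1–3–5–4–0, so G is not a forest; only forests have treewidth ≤ 1, hence tw(G) ≥ 2. Combining the bounds, tw(G) = 2.

Treewidth 2.
One optimal decomposition is:
Bags: B1 = {0, 1, 2}  B2 = {0, 1, 3}  B3 = {0, 3, 5}  B4 = {0, 4, 5}
Tree: B1–B2, B2–B3, B3–B4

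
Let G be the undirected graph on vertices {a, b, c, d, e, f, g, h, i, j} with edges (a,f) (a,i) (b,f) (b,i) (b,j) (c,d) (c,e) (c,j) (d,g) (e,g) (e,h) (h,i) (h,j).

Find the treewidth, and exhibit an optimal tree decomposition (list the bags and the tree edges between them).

The largest bag has 3 vertices, giving width 2; this decomposition certifies tw(G) ≤ 2. Since d–g–e–c–d is a cycle in G, G is not acyclic. Forests are exactly the graphs of treewidth ≤ 1, so tw(G) ≥ 2. Therefore the treewidth is 2.

Treewidth 2.
One optimal decomposition is:
Bags: B1 = {c, d, g}  B2 = {c, e, g}  B3 = {c, e, j}  B4 = {e, h, j}  B5 = {b, h, j}  B6 = {b, h, i}  B7 = {b, f, i}  B8 = {a, f, i}
Tree: B1–B2, B2–B3, B3–B4, B4–B5, B5–B6, B6–B7, B7–B8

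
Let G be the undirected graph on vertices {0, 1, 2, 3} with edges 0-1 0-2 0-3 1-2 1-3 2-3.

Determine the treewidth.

3

A width-3 tree decomposition is:
Bags: B1 = {0, 1, 2, 3}
Tree: (single bag)
With just one bag of size 4, the width is 4 − 1 = 3, so tw(G) ≤ 3. Conversely, {0, 1, 2, 3} is a clique of size 4, and the vertices of any clique must share a bag in every tree decomposition; so some bag has ≥ 4 vertices and tw(G) ≥ 3. Combining the bounds, tw(G) = 3.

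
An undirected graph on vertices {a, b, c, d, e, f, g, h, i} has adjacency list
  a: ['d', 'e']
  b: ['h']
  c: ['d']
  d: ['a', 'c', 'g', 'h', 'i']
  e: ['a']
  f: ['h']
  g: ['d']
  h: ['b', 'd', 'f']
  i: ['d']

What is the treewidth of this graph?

1

A width-1 tree decomposition is:
Bags: B1 = {d, h}  B2 = {c, d}  B3 = {a, d}  B4 = {f, h}  B5 = {d, i}  B6 = {b, h}  B7 = {a, e}  B8 = {d, g}
Tree: B1–B2, B1–B3, B1–B4, B2–B5, B4–B6, B3–B7, B3–B8
Each bag holds 2 vertices, so the decomposition has width 1, which upper-bounds the treewidth. Since G has at least one edge (e.g. h–d), it is not an edgeless graph, so tw(G) ≥ 1. Combining the bounds, tw(G) = 1.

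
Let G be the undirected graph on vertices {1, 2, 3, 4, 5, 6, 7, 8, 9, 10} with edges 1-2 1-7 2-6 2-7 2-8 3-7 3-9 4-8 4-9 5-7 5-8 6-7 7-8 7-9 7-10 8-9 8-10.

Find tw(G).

2

A width-2 tree decomposition is:
Bags: B1 = {5, 7, 8}  B2 = {2, 7, 8}  B3 = {7, 8, 9}  B4 = {4, 8, 9}  B5 = {7, 8, 10}  B6 = {1, 2, 7}  B7 = {2, 6, 7}  B8 = {3, 7, 9}
Tree: B1–B2, B1–B3, B3–B4, B2–B5, B2–B6, B6–B7, B3–B8
Each bag holds 3 vertices, so the decomposition has width 2, which upper-bounds the treewidth. Conversely, {4, 8, 9} is a clique of size 3, and the vertices of any clique must share a bag in every tree decomposition; so some bag has ≥ 3 vertices and tw(G) ≥ 2. Hence tw(G) = 2 exactly.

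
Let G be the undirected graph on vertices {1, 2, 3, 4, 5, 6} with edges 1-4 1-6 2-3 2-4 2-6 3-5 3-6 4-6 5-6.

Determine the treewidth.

2

A width-2 tree decomposition is:
Bags: B1 = {1, 4, 6}  B2 = {2, 4, 6}  B3 = {2, 3, 6}  B4 = {3, 5, 6}
Tree: B1–B2, B2–B3, B3–B4
Every bag has size at most 3, so the width is 3 − 1 = 2 and tw(G) ≤ 2. Conversely, {1, 4, 6} is a clique of size 3, and the vertices of any clique must share a bag in every tree decomposition; so some bag has ≥ 3 vertices and tw(G) ≥ 2. Therefore the treewidth is 2.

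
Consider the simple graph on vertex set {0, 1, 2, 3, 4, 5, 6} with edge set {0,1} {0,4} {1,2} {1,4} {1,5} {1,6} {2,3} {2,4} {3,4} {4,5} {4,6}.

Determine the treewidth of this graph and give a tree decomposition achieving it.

Treewidth 2.
One optimal decomposition is:
Bags: B1 = {1, 2, 4}  B2 = {1, 4, 6}  B3 = {2, 3, 4}  B4 = {1, 4, 5}  B5 = {0, 1, 4}
Tree: B1–B2, B1–B3, B2–B4, B1–B5

The largest bag has 3 vertices, giving width 2; this decomposition certifies tw(G) ≤ 2. For the lower bound, the 3 vertices {0, 1, 4} are pairwise adjacent, and any tree decomposition puts a clique entirely inside one bag — forcing width ≥ 2. Hence tw(G) = 2 exactly.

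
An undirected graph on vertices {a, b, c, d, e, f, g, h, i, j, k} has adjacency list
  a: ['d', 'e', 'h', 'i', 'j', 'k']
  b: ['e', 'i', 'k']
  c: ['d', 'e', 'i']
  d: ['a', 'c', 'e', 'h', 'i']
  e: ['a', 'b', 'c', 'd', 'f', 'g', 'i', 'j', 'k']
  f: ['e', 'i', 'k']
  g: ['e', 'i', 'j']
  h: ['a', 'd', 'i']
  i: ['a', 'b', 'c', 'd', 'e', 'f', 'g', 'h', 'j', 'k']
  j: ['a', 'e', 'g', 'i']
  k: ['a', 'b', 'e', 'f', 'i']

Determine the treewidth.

A width-3 tree decomposition is:
Bags: B1 = {a, e, i, k}  B2 = {a, e, i, j}  B3 = {b, e, i, k}  B4 = {e, g, i, j}  B5 = {a, d, e, i}  B6 = {c, d, e, i}  B7 = {a, d, h, i}  B8 = {e, f, i, k}
Tree: B1–B2, B1–B3, B2–B4, B2–B5, B5–B6, B5–B7, B3–B8
The largest bag has 4 vertices, giving width 3; this decomposition certifies tw(G) ≤ 3. For the lower bound, the 4 vertices {c, d, e, i} are pairwise adjacent, and any tree decomposition puts a clique entirely inside one bag — forcing width ≥ 3. The upper and lower bounds meet at 3, so that is the treewidth.

3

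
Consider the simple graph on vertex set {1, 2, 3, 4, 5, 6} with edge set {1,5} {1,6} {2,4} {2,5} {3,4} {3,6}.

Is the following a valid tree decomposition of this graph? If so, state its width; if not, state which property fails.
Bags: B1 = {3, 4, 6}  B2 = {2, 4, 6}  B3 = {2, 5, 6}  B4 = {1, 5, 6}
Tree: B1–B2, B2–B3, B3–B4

Yes; width 2.

Vertex coverage: the bags together contain {1, 2, 3, 4, 5, 6}, the full vertex set. Edge coverage: each edge of G has both endpoints in at least one bag. Running intersection: for every vertex, the bags containing it form a connected subtree. All three properties hold, so this is a valid tree decomposition of width max|bag| − 1 = 2, and hence tw(G) ≤ 2.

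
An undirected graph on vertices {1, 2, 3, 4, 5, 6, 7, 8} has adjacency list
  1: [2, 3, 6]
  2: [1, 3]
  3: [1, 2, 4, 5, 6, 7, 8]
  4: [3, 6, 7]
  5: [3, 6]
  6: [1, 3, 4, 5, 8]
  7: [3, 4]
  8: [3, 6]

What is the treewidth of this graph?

2

A width-2 tree decomposition is:
Bags: B1 = {3, 4, 6}  B2 = {3, 6, 8}  B3 = {3, 5, 6}  B4 = {1, 3, 6}  B5 = {3, 4, 7}  B6 = {1, 2, 3}
Tree: B1–B2, B2–B3, B1–B4, B1–B5, B4–B6
Every bag has size at most 3, so the width is 3 − 1 = 2 and tw(G) ≤ 2. On the other hand G contains the 3-clique {1, 2, 3}. A clique must lie in a single bag of any decomposition, so no decomposition can have width below 2. The upper and lower bounds meet at 2, so that is the treewidth.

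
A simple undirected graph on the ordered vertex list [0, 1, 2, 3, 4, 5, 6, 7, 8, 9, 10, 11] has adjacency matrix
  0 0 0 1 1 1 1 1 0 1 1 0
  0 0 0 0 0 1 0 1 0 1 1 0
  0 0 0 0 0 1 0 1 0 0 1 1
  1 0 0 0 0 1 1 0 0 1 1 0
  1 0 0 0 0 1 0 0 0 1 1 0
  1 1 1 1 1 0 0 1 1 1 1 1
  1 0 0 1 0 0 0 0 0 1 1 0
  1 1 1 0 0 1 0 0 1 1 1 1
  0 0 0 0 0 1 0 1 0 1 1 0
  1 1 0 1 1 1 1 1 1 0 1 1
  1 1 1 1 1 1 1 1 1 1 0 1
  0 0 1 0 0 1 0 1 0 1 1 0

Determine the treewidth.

A width-4 tree decomposition is:
Bags: B1 = {0, 5, 7, 9, 10}  B2 = {0, 3, 5, 9, 10}  B3 = {5, 7, 9, 10, 11}  B4 = {1, 5, 7, 9, 10}  B5 = {5, 7, 8, 9, 10}  B6 = {0, 3, 6, 9, 10}  B7 = {2, 5, 7, 10, 11}  B8 = {0, 4, 5, 9, 10}
Tree: B1–B2, B1–B3, B3–B4, B3–B5, B2–B6, B3–B7, B1–B8
Each bag holds 5 vertices, so the decomposition has width 4, which upper-bounds the treewidth. Conversely, {0, 3, 5, 9, 10} is a clique of size 5, and the vertices of any clique must share a bag in every tree decomposition; so some bag has ≥ 5 vertices and tw(G) ≥ 4. The upper and lower bounds meet at 4, so that is the treewidth.

4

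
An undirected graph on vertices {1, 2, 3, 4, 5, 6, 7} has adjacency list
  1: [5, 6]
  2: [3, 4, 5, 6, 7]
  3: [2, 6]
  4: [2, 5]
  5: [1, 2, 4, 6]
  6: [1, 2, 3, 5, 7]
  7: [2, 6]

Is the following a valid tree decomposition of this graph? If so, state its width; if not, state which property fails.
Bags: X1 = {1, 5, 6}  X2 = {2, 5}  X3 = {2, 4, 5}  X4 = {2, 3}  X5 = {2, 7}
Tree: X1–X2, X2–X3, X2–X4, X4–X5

A tree decomposition must satisfy three properties: every vertex lies in some bag; for every edge, both endpoints lie together in some bag; and for every vertex, the bags containing it form a connected subtree. Here edge (6,2) lies in no bag, so the decomposition is invalid.

No — edge (6,2) lies in no bag.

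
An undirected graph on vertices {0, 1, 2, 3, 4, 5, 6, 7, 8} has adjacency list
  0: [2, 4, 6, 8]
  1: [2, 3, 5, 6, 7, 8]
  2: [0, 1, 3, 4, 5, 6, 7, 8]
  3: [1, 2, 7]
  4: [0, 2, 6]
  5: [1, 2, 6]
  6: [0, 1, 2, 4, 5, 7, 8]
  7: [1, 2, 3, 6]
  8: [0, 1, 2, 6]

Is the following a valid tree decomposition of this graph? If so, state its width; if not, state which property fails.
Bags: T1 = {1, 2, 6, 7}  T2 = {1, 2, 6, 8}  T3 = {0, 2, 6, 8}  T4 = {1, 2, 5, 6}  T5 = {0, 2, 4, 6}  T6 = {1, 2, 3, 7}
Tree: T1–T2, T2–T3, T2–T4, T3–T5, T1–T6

Yes; width 3.

Vertex coverage: the bags together contain {0, 1, 2, 3, 4, 5, 6, 7, 8}, the full vertex set. Edge coverage: each edge of G has both endpoints in at least one bag. Running intersection: for every vertex, the bags containing it form a connected subtree. All three properties hold, so this is a valid tree decomposition of width max|bag| − 1 = 3, and hence tw(G) ≤ 3.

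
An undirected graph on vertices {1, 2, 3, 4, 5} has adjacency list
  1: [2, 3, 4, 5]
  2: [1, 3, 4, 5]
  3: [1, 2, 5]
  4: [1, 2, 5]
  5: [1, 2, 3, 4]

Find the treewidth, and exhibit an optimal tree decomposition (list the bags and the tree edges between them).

Treewidth 3.
One such decomposition:
Bags: B1 = {1, 2, 4, 5}  B2 = {1, 2, 3, 5}
Tree: B1–B2

The largest bag has 4 vertices, giving width 3; this decomposition certifies tw(G) ≤ 3. For the lower bound, the 4 vertices {1, 2, 3, 5} are pairwise adjacent, and any tree decomposition puts a clique entirely inside one bag — forcing width ≥ 3. The upper and lower bounds meet at 3, so that is the treewidth.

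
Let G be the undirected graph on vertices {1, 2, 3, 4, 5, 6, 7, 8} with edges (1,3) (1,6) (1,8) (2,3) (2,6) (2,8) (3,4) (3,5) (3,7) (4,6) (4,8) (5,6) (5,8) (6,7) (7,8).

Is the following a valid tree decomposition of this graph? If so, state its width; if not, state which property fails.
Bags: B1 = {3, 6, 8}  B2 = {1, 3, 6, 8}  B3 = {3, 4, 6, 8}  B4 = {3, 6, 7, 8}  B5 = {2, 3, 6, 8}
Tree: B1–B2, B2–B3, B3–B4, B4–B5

A tree decomposition must satisfy three properties: every vertex lies in some bag; for every edge, both endpoints lie together in some bag; and for every vertex, the bags containing it form a connected subtree. Here vertex 5 appears in no bag, so the decomposition is invalid.

No — vertex 5 appears in no bag.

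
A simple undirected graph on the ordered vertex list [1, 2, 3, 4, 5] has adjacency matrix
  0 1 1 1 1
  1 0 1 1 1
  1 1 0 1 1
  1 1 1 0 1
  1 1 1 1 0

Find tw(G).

4

A width-4 tree decomposition is:
Bags: B1 = {1, 2, 3, 4, 5}
Tree: (single bag)
A single bag containing all 5 vertices is trivially a valid decomposition of width 4. Conversely, {1, 2, 3, 4, 5} is a clique of size 5, and the vertices of any clique must share a bag in every tree decomposition; so some bag has ≥ 5 vertices and tw(G) ≥ 4. Hence tw(G) = 4 exactly.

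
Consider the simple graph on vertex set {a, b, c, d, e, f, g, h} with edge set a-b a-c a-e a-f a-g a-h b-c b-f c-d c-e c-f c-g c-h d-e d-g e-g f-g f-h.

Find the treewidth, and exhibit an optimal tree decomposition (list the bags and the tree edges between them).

Treewidth 3.
Bags: B1 = {a, c, f, h}  B2 = {a, c, f, g}  B3 = {a, b, c, f}  B4 = {a, c, e, g}  B5 = {c, d, e, g}
Tree: B1–B2, B2–B3, B2–B4, B4–B5

Every bag has size at most 4, so the width is 4 − 1 = 3 and tw(G) ≤ 3. Conversely, {c, d, e, g} is a clique of size 4, and the vertices of any clique must share a bag in every tree decomposition; so some bag has ≥ 4 vertices and tw(G) ≥ 3. Therefore the treewidth is 3.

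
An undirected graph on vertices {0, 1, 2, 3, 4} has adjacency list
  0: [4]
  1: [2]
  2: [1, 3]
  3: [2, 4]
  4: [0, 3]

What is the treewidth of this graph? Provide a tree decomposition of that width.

Each bag holds 2 vertices, so the decomposition has width 1, which upper-bounds the treewidth. Any graph with an edge has treewidth ≥ 1, and G has the edge 2–1. The upper and lower bounds meet at 1, so that is the treewidth.

Treewidth 1.
One such decomposition:
Bags: B1 = {1, 2}  B2 = {2, 3}  B3 = {3, 4}  B4 = {0, 4}
Tree: B1–B2, B2–B3, B3–B4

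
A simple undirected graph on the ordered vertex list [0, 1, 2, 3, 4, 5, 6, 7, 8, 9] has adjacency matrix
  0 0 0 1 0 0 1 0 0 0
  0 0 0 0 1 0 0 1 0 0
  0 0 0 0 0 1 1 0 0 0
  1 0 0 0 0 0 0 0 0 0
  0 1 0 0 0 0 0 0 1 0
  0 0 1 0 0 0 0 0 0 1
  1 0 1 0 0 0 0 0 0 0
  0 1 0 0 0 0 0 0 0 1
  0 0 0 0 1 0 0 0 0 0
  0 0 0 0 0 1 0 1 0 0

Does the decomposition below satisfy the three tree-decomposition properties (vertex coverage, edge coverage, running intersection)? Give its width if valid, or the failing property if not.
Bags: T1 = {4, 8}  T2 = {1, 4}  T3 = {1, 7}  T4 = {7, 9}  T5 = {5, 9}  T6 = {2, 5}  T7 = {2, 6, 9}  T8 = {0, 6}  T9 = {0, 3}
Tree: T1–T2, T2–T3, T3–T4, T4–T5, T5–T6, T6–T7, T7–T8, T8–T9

A tree decomposition must satisfy three properties: every vertex lies in some bag; for every edge, both endpoints lie together in some bag; and for every vertex, the bags containing it form a connected subtree. Here bags containing vertex 9 are not connected in the tree, so the decomposition is invalid.

No — bags containing vertex 9 are not connected in the tree.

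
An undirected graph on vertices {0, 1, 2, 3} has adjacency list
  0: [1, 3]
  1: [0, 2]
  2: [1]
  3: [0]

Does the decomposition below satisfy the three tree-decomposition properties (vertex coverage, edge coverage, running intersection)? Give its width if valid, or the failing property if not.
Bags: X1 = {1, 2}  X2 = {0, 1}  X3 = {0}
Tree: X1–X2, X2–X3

A tree decomposition must satisfy three properties: every vertex lies in some bag; for every edge, both endpoints lie together in some bag; and for every vertex, the bags containing it form a connected subtree. Here vertex 3 appears in no bag, so the decomposition is invalid.

No — vertex 3 appears in no bag.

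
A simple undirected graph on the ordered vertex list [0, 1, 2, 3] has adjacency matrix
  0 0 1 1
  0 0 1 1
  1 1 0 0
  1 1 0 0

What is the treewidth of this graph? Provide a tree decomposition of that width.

Treewidth 2.
One optimal decomposition is:
Bags: B1 = {0, 1, 3}  B2 = {0, 1, 2}
Tree: B1–B2

Every bag has size at most 3, so the width is 3 − 1 = 2 and tw(G) ≤ 2. The edges 1–3–0–2–1 form a cycle, so G is not a tree and its treewidth is at least 2. Hence tw(G) = 2 exactly.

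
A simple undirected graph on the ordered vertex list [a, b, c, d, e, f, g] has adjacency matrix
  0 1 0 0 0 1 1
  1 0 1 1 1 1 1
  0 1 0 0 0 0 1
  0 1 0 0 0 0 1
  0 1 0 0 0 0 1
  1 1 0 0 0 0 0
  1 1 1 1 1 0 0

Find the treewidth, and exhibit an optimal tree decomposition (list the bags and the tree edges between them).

The largest bag has 3 vertices, giving width 2; this decomposition certifies tw(G) ≤ 2. For the lower bound, the 3 vertices {b, d, g} are pairwise adjacent, and any tree decomposition puts a clique entirely inside one bag — forcing width ≥ 2. Hence tw(G) = 2 exactly.

Treewidth 2.
Bags: B1 = {b, c, g}  B2 = {a, b, g}  B3 = {a, b, f}  B4 = {b, d, g}  B5 = {b, e, g}
Tree: B1–B2, B2–B3, B2–B4, B1–B5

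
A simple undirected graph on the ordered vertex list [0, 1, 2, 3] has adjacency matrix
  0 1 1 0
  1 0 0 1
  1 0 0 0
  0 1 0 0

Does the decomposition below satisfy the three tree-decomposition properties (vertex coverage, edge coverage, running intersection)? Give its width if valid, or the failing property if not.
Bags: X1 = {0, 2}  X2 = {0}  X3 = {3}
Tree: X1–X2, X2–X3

No — vertex 1 appears in no bag.

A tree decomposition must satisfy three properties: every vertex lies in some bag; for every edge, both endpoints lie together in some bag; and for every vertex, the bags containing it form a connected subtree. Here vertex 1 appears in no bag, so the decomposition is invalid.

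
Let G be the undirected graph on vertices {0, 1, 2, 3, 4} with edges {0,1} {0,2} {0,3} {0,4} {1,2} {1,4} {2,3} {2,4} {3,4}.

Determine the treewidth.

3

A width-3 tree decomposition is:
Bags: B1 = {0, 1, 2, 4}  B2 = {0, 2, 3, 4}
Tree: B1–B2
Every bag has size at most 4, so the width is 4 − 1 = 3 and tw(G) ≤ 3. For the lower bound, the 4 vertices {0, 1, 2, 4} are pairwise adjacent, and any tree decomposition puts a clique entirely inside one bag — forcing width ≥ 3. The upper and lower bounds meet at 3, so that is the treewidth.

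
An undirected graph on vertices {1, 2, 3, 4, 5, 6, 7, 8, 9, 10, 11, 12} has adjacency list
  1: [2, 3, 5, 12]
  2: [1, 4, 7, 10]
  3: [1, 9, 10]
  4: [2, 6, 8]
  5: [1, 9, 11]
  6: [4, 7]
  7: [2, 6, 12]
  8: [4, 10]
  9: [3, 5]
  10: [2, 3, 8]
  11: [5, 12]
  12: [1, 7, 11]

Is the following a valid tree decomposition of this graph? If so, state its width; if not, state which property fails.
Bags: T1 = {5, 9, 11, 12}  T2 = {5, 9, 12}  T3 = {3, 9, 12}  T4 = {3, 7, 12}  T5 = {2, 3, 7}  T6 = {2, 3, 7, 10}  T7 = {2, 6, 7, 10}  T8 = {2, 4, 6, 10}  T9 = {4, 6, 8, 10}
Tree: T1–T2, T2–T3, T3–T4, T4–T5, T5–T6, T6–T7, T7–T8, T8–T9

A tree decomposition must satisfy three properties: every vertex lies in some bag; for every edge, both endpoints lie together in some bag; and for every vertex, the bags containing it form a connected subtree. Here vertex 1 appears in no bag, so the decomposition is invalid.

No — vertex 1 appears in no bag.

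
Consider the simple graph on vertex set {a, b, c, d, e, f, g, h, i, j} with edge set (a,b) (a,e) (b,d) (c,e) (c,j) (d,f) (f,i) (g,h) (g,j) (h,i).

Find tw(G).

A width-2 tree decomposition is:
Bags: B1 = {a, c, e}  B2 = {a, c, j}  B3 = {a, g, j}  B4 = {a, g, h}  B5 = {a, h, i}  B6 = {a, f, i}  B7 = {a, d, f}  B8 = {a, b, d}
Tree: B1–B2, B2–B3, B3–B4, B4–B5, B5–B6, B6–B7, B7–B8
Every bag has size at most 3, so the width is 3 − 1 = 2 and tw(G) ≤ 2. Since a–e–c–j–g–h–i–f–d–b–a is a cycle in G, G is not acyclic. Forests are exactly the graphs of treewidth ≤ 1, so tw(G) ≥ 2. Hence tw(G) = 2 exactly.

2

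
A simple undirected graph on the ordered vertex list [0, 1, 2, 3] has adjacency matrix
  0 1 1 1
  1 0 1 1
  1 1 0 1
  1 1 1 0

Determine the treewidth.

A width-3 tree decomposition is:
Bags: B1 = {0, 1, 2, 3}
Tree: (single bag)
With just one bag of size 4, the width is 4 − 1 = 3, so tw(G) ≤ 3. On the other hand G contains the 4-clique {0, 1, 2, 3}. A clique must lie in a single bag of any decomposition, so no decomposition can have width below 3. Hence tw(G) = 3 exactly.

3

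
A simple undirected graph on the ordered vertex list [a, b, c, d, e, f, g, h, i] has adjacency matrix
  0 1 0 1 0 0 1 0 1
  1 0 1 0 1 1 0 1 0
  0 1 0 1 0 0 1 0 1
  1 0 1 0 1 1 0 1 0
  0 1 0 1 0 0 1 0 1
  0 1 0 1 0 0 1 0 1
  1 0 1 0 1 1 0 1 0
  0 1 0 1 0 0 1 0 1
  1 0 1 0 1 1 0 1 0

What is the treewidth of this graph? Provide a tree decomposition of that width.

Every bag has size at most 5, so the width is 5 − 1 = 4 and tw(G) ≤ 4. For the lower bound: the 5 vertex sets {g,h}, {e,i}, {a,d}, {b}, {c} are disjoint, each induces a connected subgraph, and every pair is joined by at least one edge of G. Contracting each set to a single vertex therefore yields K_{5} as a minor, and since treewidth is minor-monotone, tw(G) ≥ tw(K_{5}) = 4. Combining the bounds, tw(G) = 4.

Treewidth 4.
One optimal decomposition is:
Bags: B1 = {b, d, g, h, i}  B2 = {b, d, e, g, i}  B3 = {a, b, d, g, i}  B4 = {b, c, d, g, i}  B5 = {b, d, f, g, i}
Tree: B1–B2, B2–B3, B3–B4, B4–B5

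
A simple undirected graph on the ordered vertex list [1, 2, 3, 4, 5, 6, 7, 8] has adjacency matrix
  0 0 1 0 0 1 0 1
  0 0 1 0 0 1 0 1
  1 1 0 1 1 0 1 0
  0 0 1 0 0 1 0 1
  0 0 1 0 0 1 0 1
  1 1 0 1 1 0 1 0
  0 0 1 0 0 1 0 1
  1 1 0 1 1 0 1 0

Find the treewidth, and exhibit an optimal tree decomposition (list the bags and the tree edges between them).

Treewidth 3.
One optimal decomposition is:
Bags: B1 = {2, 3, 6, 8}  B2 = {3, 5, 6, 8}  B3 = {1, 3, 6, 8}  B4 = {3, 6, 7, 8}  B5 = {3, 4, 6, 8}
Tree: B1–B2, B2–B3, B3–B4, B4–B5

Each bag holds 4 vertices, so the decomposition has width 3, which upper-bounds the treewidth. For the lower bound: the 4 vertex sets {2,8}, {3,5}, {6}, {1} are disjoint, each induces a connected subgraph, and every pair is joined by at least one edge of G. Contracting each set to a single vertex therefore yields K_{4} as a minor, and since treewidth is minor-monotone, tw(G) ≥ tw(K_{4}) = 3. Hence tw(G) = 3 exactly.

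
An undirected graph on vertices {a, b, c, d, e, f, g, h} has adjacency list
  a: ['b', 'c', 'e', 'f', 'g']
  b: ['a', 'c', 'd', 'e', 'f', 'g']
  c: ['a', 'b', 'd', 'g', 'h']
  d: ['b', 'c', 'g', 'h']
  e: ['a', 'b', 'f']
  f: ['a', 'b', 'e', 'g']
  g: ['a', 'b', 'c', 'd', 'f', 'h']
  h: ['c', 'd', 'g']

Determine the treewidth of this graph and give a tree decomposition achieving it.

The largest bag has 4 vertices, giving width 3; this decomposition certifies tw(G) ≤ 3. For the lower bound, the 4 vertices {c, d, g, h} are pairwise adjacent, and any tree decomposition puts a clique entirely inside one bag — forcing width ≥ 3. Combining the bounds, tw(G) = 3.

Treewidth 3.
One optimal decomposition is:
Bags: B1 = {a, b, e, f}  B2 = {a, b, f, g}  B3 = {a, b, c, g}  B4 = {b, c, d, g}  B5 = {c, d, g, h}
Tree: B1–B2, B2–B3, B3–B4, B4–B5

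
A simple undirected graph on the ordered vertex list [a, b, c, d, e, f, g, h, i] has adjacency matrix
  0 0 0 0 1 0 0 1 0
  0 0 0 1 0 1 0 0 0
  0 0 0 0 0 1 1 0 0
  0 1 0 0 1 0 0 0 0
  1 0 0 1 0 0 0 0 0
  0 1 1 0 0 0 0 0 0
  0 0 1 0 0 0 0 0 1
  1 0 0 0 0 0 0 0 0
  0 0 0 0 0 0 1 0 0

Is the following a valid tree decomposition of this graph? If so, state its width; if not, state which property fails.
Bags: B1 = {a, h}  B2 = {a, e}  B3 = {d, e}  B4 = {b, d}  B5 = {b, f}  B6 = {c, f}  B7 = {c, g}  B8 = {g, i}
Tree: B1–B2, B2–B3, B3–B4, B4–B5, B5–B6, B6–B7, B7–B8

Yes; width 1.

Every vertex of G appears in some bag (union = {a, b, c, d, e, f, g, h, i}); every edge is covered by a bag; and for each vertex v the set of bags containing v is connected in the bag tree. The decomposition is therefore valid. The largest bag has 2 vertices, so the width is 1.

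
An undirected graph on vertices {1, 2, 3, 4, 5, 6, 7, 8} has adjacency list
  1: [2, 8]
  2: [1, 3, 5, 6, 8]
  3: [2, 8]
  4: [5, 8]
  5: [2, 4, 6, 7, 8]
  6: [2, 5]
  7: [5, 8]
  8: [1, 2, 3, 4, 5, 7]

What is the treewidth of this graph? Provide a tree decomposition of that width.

The largest bag has 3 vertices, giving width 2; this decomposition certifies tw(G) ≤ 2. Conversely, {1, 2, 8} is a clique of size 3, and the vertices of any clique must share a bag in every tree decomposition; so some bag has ≥ 3 vertices and tw(G) ≥ 2. The upper and lower bounds meet at 2, so that is the treewidth.

Treewidth 2.
One such decomposition:
Bags: B1 = {2, 5, 8}  B2 = {2, 3, 8}  B3 = {5, 7, 8}  B4 = {2, 5, 6}  B5 = {4, 5, 8}  B6 = {1, 2, 8}
Tree: B1–B2, B1–B3, B1–B4, B1–B5, B2–B6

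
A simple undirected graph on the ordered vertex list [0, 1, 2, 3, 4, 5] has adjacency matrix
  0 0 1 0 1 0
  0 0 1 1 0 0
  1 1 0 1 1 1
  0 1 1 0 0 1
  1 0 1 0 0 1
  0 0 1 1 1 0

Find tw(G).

A width-2 tree decomposition is:
Bags: B1 = {2, 3, 5}  B2 = {1, 2, 3}  B3 = {2, 4, 5}  B4 = {0, 2, 4}
Tree: B1–B2, B1–B3, B3–B4
Every bag has size at most 3, so the width is 3 − 1 = 2 and tw(G) ≤ 2. On the other hand G contains the 3-clique {0, 2, 4}. A clique must lie in a single bag of any decomposition, so no decomposition can have width below 2. Therefore the treewidth is 2.

2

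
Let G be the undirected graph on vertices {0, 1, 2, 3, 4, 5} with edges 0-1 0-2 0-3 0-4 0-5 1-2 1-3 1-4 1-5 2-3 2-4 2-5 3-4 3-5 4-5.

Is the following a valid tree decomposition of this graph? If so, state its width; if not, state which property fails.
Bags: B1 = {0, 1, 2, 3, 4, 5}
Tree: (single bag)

Checking the three conditions: (i) the bags cover all of {0, 1, 2, 3, 4, 5}; (ii) for each edge, some bag contains both endpoints; (iii) the bags containing any fixed vertex form a subtree. All hold, so the decomposition is valid with width 6 − 1 = 5.

Yes; width 5.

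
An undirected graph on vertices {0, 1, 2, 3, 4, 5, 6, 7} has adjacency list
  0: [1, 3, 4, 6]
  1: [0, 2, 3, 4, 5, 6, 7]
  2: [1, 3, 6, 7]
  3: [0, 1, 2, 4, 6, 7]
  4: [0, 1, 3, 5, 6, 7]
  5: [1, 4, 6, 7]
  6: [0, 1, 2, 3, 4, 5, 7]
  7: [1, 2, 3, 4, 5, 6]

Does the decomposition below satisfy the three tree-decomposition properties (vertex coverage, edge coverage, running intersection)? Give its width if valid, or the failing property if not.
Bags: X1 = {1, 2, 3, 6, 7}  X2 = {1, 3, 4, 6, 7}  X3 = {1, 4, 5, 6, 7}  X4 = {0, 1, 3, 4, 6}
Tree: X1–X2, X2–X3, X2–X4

Yes; width 4.

Vertex coverage: the bags together contain {0, 1, 2, 3, 4, 5, 6, 7}, the full vertex set. Edge coverage: each edge of G has both endpoints in at least one bag. Running intersection: for every vertex, the bags containing it form a connected subtree. All three properties hold, so this is a valid tree decomposition of width max|bag| − 1 = 4, and hence tw(G) ≤ 4.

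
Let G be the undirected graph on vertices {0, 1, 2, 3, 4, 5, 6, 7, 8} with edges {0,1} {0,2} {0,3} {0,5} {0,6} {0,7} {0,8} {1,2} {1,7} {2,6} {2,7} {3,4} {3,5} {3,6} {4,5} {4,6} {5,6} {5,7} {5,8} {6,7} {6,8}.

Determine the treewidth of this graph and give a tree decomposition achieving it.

Every bag has size at most 4, so the width is 4 − 1 = 3 and tw(G) ≤ 3. Conversely, {0, 1, 2, 7} is a clique of size 4, and the vertices of any clique must share a bag in every tree decomposition; so some bag has ≥ 4 vertices and tw(G) ≥ 3. Combining the bounds, tw(G) = 3.

Treewidth 3.
One optimal decomposition is:
Bags: B1 = {0, 5, 6, 8}  B2 = {0, 5, 6, 7}  B3 = {0, 3, 5, 6}  B4 = {0, 2, 6, 7}  B5 = {3, 4, 5, 6}  B6 = {0, 1, 2, 7}
Tree: B1–B2, B1–B3, B2–B4, B3–B5, B4–B6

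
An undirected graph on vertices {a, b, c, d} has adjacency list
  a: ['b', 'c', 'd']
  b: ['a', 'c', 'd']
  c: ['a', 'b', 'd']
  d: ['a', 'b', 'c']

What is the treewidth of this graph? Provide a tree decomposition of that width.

Treewidth 3.
Bags: B1 = {a, b, c, d}
Tree: (single bag)

A single bag containing all 4 vertices is trivially a valid decomposition of width 3. Conversely, {a, b, c, d} is a clique of size 4, and the vertices of any clique must share a bag in every tree decomposition; so some bag has ≥ 4 vertices and tw(G) ≥ 3. Hence tw(G) = 3 exactly.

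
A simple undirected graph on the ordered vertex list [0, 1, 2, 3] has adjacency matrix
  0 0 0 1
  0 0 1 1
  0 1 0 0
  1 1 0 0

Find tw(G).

A width-1 tree decomposition is:
Bags: B1 = {0, 3}  B2 = {1, 3}  B3 = {1, 2}
Tree: B1–B2, B2–B3
Every bag has size at most 2, so the width is 2 − 1 = 1 and tw(G) ≤ 1. Any graph with an edge has treewidth ≥ 1, and G has the edge 0–3. Combining the bounds, tw(G) = 1.

1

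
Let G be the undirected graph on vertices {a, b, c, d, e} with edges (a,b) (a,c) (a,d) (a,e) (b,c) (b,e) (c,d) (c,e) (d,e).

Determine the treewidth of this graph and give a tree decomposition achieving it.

Treewidth 3.
One optimal decomposition is:
Bags: B1 = {a, b, c, e}  B2 = {a, c, d, e}
Tree: B1–B2

Each bag holds 4 vertices, so the decomposition has width 3, which upper-bounds the treewidth. On the other hand G contains the 4-clique {a, c, d, e}. A clique must lie in a single bag of any decomposition, so no decomposition can have width below 3. Therefore the treewidth is 3.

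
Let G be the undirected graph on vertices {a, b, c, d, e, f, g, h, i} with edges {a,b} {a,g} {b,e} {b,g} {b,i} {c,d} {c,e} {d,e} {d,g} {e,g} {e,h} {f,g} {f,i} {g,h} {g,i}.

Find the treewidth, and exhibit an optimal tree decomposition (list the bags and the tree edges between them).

Every bag has size at most 3, so the width is 3 − 1 = 2 and tw(G) ≤ 2. Conversely, {d, e, g} is a clique of size 3, and the vertices of any clique must share a bag in every tree decomposition; so some bag has ≥ 3 vertices and tw(G) ≥ 2. Hence tw(G) = 2 exactly.

Treewidth 2.
One such decomposition:
Bags: B1 = {d, e, g}  B2 = {b, e, g}  B3 = {b, g, i}  B4 = {c, d, e}  B5 = {a, b, g}  B6 = {f, g, i}  B7 = {e, g, h}
Tree: B1–B2, B2–B3, B1–B4, B2–B5, B3–B6, B2–B7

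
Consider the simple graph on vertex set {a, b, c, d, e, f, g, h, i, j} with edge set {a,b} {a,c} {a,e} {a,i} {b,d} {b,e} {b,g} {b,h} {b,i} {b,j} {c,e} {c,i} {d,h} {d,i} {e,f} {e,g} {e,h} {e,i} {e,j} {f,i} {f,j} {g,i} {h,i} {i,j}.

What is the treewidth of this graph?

3

A width-3 tree decomposition is:
Bags: B1 = {a, b, e, i}  B2 = {b, e, i, j}  B3 = {b, e, g, i}  B4 = {b, e, h, i}  B5 = {a, c, e, i}  B6 = {b, d, h, i}  B7 = {e, f, i, j}
Tree: B1–B2, B1–B3, B3–B4, B1–B5, B4–B6, B2–B7
The largest bag has 4 vertices, giving width 3; this decomposition certifies tw(G) ≤ 3. For the lower bound, the 4 vertices {b, d, h, i} are pairwise adjacent, and any tree decomposition puts a clique entirely inside one bag — forcing width ≥ 3. The upper and lower bounds meet at 3, so that is the treewidth.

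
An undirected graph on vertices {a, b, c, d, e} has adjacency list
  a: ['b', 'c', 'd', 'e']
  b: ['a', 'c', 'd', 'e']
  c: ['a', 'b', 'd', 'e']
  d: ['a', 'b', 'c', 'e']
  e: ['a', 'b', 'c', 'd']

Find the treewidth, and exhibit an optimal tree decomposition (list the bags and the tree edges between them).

A single bag containing all 5 vertices is trivially a valid decomposition of width 4. On the other hand G contains the 5-clique {a, b, c, d, e}. A clique must lie in a single bag of any decomposition, so no decomposition can have width below 4. Hence tw(G) = 4 exactly.

Treewidth 4.
Bags: B1 = {a, b, c, d, e}
Tree: (single bag)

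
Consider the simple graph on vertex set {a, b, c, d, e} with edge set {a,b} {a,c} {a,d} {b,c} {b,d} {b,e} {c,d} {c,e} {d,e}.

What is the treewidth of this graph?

A width-3 tree decomposition is:
Bags: B1 = {a, b, c, d}  B2 = {b, c, d, e}
Tree: B1–B2
Each bag holds 4 vertices, so the decomposition has width 3, which upper-bounds the treewidth. For the lower bound, the 4 vertices {b, c, d, e} are pairwise adjacent, and any tree decomposition puts a clique entirely inside one bag — forcing width ≥ 3. The upper and lower bounds meet at 3, so that is the treewidth.

3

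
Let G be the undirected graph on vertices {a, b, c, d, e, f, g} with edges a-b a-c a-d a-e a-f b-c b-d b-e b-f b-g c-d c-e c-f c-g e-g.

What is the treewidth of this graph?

A width-3 tree decomposition is:
Bags: B1 = {a, b, c, d}  B2 = {a, b, c, e}  B3 = {b, c, e, g}  B4 = {a, b, c, f}
Tree: B1–B2, B2–B3, B1–B4
The largest bag has 4 vertices, giving width 3; this decomposition certifies tw(G) ≤ 3. Conversely, {b, c, e, g} is a clique of size 4, and the vertices of any clique must share a bag in every tree decomposition; so some bag has ≥ 4 vertices and tw(G) ≥ 3. Hence tw(G) = 3 exactly.

3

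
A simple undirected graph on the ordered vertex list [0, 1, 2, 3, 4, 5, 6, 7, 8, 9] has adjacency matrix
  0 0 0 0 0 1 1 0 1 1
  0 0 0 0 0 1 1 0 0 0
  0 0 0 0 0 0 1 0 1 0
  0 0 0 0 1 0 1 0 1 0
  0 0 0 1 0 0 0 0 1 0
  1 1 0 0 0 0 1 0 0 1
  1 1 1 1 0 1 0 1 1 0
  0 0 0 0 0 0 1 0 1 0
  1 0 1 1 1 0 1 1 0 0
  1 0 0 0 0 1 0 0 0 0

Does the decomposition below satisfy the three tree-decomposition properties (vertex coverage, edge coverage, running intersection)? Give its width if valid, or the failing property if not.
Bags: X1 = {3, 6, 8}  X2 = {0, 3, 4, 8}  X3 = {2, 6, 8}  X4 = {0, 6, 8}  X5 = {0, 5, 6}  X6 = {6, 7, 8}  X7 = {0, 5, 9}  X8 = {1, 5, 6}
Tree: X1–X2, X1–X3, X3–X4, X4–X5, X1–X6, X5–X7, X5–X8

No — bags containing vertex 0 are not connected in the tree.

A tree decomposition must satisfy three properties: every vertex lies in some bag; for every edge, both endpoints lie together in some bag; and for every vertex, the bags containing it form a connected subtree. Here bags containing vertex 0 are not connected in the tree, so the decomposition is invalid.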